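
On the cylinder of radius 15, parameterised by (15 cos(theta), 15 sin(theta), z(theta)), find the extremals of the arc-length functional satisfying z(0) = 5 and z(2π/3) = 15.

Parameterise the cylinder of radius R = 15 as
    r(θ) = (15 cos θ, 15 sin θ, z(θ)).
The arc-length element is
    ds = sqrt(225 + (dz/dθ)^2) dθ,
so the Lagrangian is L = sqrt(225 + z'^2).
L depends on z' only, not on z or θ, so ∂L/∂z = 0 and
    ∂L/∂z' = z' / sqrt(225 + z'^2).
The Euler-Lagrange equation gives
    d/dθ( z' / sqrt(225 + z'^2) ) = 0,
so z' is constant. Integrating once:
    z(θ) = a θ + b,
a helix on the cylinder (a straight line when the cylinder is unrolled). The constants a, b are determined by the endpoint conditions.
With endpoint conditions z(0) = 5 and z(2π/3) = 15: from z(0) = b we get b = 5, and a·2π/3 + 5 = 15 gives a = 15/π, so
    z(θ) = (15/π) θ + 5.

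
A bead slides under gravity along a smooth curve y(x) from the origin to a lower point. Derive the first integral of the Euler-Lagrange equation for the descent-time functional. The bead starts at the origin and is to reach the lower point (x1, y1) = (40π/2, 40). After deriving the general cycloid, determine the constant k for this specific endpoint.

The Lagrangian L = sqrt((1 + y'^2) / y) has no explicit x dependence, so the Beltrami identity applies:
    L − y' ∂L/∂y' = C.
Compute ∂L/∂y' = y' / sqrt(y (1 + y'^2)).
Substitute:
    sqrt((1 + y'^2)/y) − y'·y' / sqrt(y (1 + y'^2))
    = (1 + y'^2) / sqrt(y (1 + y'^2)) − y'^2 / sqrt(y (1 + y'^2))
    = 1 / sqrt(y (1 + y'^2)) = C.
Squaring and rearranging gives the first integral
    y (1 + y'^2) = 1/C^2 =: k   (constant).
Solving this first-order ODE by the substitution
    y = (k/2)(1 − cos θ)
yields the cycloid parameterisation
    x(θ) = (k/2)(θ − sin θ),   y(θ) = (k/2)(1 − cos θ).
The constant k is fixed by the endpoint condition.
Now fit the given lower endpoint (x1, y1) = (40π/2, 40). At the bottom of the first arch (θ = π), the parametric equations give
    y(π) = (k/2)(1 − cos π) = k,
    x(π) = (k/2)(π − sin π) = kπ/2.
Matching y(π) = 40 gives k = 40, consistent with x(π) = 40π/2. Therefore the specific cycloid is
    x(θ) = (40/2)(θ − sin θ),   y(θ) = (40/2)(1 − cos θ).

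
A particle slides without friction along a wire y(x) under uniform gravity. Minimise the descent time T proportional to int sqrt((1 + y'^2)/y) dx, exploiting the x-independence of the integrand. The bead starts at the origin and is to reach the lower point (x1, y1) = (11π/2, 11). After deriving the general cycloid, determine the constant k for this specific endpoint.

The Lagrangian L = sqrt((1 + y'^2) / y) has no explicit x dependence, so the Beltrami identity applies:
    L − y' ∂L/∂y' = C.
Compute ∂L/∂y' = y' / sqrt(y (1 + y'^2)).
Substitute:
    sqrt((1 + y'^2)/y) − y'·y' / sqrt(y (1 + y'^2))
    = (1 + y'^2) / sqrt(y (1 + y'^2)) − y'^2 / sqrt(y (1 + y'^2))
    = 1 / sqrt(y (1 + y'^2)) = C.
Squaring and rearranging gives the first integral
    y (1 + y'^2) = 1/C^2 =: k   (constant).
Solving this first-order ODE by the substitution
    y = (k/2)(1 − cos θ)
yields the cycloid parameterisation
    x(θ) = (k/2)(θ − sin θ),   y(θ) = (k/2)(1 − cos θ).
The constant k is fixed by the endpoint condition.
Now fit the given lower endpoint (x1, y1) = (11π/2, 11). At the bottom of the first arch (θ = π), the parametric equations give
    y(π) = (k/2)(1 − cos π) = k,
    x(π) = (k/2)(π − sin π) = kπ/2.
Matching y(π) = 11 gives k = 11, consistent with x(π) = 11π/2. Therefore the specific cycloid is
    x(θ) = (11/2)(θ − sin θ),   y(θ) = (11/2)(1 − cos θ).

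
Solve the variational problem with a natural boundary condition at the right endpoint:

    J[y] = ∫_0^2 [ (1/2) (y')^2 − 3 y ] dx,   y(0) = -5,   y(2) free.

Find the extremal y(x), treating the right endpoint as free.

The Lagrangian L = (1/2) (y')^2 − 3 y gives
    ∂L/∂y = −3,   ∂L/∂y' = y'.
Euler-Lagrange: d/dx(y') − (−3) = 0, i.e. y'' + 3 = 0, so
    y(x) = −(3/2) x^2 + C1 x + C2.
Fixed left endpoint y(0) = -5 ⇒ C2 = -5.
The right endpoint x = 2 is free, so the natural (transversality) condition is ∂L/∂y' |_{x=2} = 0, i.e. y'(2) = 0.
Compute y'(x) = −3 x + C1, so y'(2) = −6 + C1 = 0 ⇒ C1 = 6.
Therefore the extremal is
    y(x) = −(3/2) x^2 + 6 x − 5.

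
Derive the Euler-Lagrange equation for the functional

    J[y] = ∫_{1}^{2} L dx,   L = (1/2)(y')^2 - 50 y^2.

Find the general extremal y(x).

The Lagrangian is L = (1/2)(y')^2 - 50 y^2.
∂L/∂y = -100y.
∂L/∂y' = y'.
The Euler-Lagrange equation d/dx(∂L/∂y') − ∂L/∂y = 0 becomes:
    y'' + 100 y = 0
General solution: y(x) = A sin(10x) + B cos(10x), where A and B are arbitrary constants fixed by the endpoint conditions.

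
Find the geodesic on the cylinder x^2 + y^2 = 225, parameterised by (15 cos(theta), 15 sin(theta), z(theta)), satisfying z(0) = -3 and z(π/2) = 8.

Parameterise the cylinder of radius R = 15 as
    r(θ) = (15 cos θ, 15 sin θ, z(θ)).
The arc-length element is
    ds = sqrt(225 + (dz/dθ)^2) dθ,
so the Lagrangian is L = sqrt(225 + z'^2).
L depends on z' only, not on z or θ, so ∂L/∂z = 0 and
    ∂L/∂z' = z' / sqrt(225 + z'^2).
The Euler-Lagrange equation gives
    d/dθ( z' / sqrt(225 + z'^2) ) = 0,
so z' is constant. Integrating once:
    z(θ) = a θ + b,
a helix on the cylinder (a straight line when the cylinder is unrolled). The constants a, b are determined by the endpoint conditions.
With endpoint conditions z(0) = -3 and z(π/2) = 8: from z(0) = b we get b = -3, and a·π/2 + -3 = 8 gives a = 22/π, so
    z(θ) = (22/π) θ − 3.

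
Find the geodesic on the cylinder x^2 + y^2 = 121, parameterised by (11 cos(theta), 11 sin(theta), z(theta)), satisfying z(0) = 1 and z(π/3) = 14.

Parameterise the cylinder of radius R = 11 as
    r(θ) = (11 cos θ, 11 sin θ, z(θ)).
The arc-length element is
    ds = sqrt(121 + (dz/dθ)^2) dθ,
so the Lagrangian is L = sqrt(121 + z'^2).
L depends on z' only, not on z or θ, so ∂L/∂z = 0 and
    ∂L/∂z' = z' / sqrt(121 + z'^2).
The Euler-Lagrange equation gives
    d/dθ( z' / sqrt(121 + z'^2) ) = 0,
so z' is constant. Integrating once:
    z(θ) = a θ + b,
a helix on the cylinder (a straight line when the cylinder is unrolled). The constants a, b are determined by the endpoint conditions.
With endpoint conditions z(0) = 1 and z(π/3) = 14: from z(0) = b we get b = 1, and a·π/3 + 1 = 14 gives a = 39/π, so
    z(θ) = (39/π) θ + 1.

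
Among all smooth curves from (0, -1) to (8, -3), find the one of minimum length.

Arc-length functional: J[y] = ∫ sqrt(1 + (y')^2) dx.
Lagrangian L = sqrt(1 + (y')^2) has no explicit y dependence, so ∂L/∂y = 0 and the Euler-Lagrange equation gives
    d/dx( y' / sqrt(1 + (y')^2) ) = 0  ⇒  y' / sqrt(1 + (y')^2) = const.
Hence y' is constant, so y(x) is affine.
Fitting the endpoints (0, -1) and (8, -3):
    slope m = ((-3) − (-1)) / (8 − 0) = -1/4,
    intercept c = (-1) − m·0 = -1.
Extremal: y(x) = (-1/4) x - 1.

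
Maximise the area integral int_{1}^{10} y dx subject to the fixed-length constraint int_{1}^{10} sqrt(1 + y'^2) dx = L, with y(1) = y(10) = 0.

Set up the augmented Lagrangian using a multiplier λ for the length constraint:
    F(y, y') = y − λ sqrt(1 + y'^2).
F has no explicit x dependence, so the Beltrami identity yields a first integral
    F − y' ∂F/∂y' = C.
Compute ∂F/∂y' = −λ y' / sqrt(1 + y'^2). Then
    y − λ sqrt(1 + y'^2) + λ y'^2 / sqrt(1 + y'^2) = C
    ⇒  y − λ / sqrt(1 + y'^2) = C.
Solving for y' and integrating gives
    (x − a)^2 + (y − b)^2 = λ^2,
a circular arc of radius λ. The constants a, b are determined by the endpoint conditions y(1) = y(10) = 0, and λ is fixed implicitly by the length constraint
    ∫_{1}^{10} sqrt(1 + y'^2) dx = L.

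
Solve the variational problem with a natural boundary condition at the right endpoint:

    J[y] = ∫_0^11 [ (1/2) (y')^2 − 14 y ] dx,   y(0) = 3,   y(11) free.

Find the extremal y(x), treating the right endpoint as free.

The Lagrangian L = (1/2) (y')^2 − 14 y gives
    ∂L/∂y = −14,   ∂L/∂y' = y'.
Euler-Lagrange: d/dx(y') − (−14) = 0, i.e. y'' + 14 = 0, so
    y(x) = −(14/2) x^2 + C1 x + C2.
Fixed left endpoint y(0) = 3 ⇒ C2 = 3.
The right endpoint x = 11 is free, so the natural (transversality) condition is ∂L/∂y' |_{x=11} = 0, i.e. y'(11) = 0.
Compute y'(x) = −14 x + C1, so y'(11) = −154 + C1 = 0 ⇒ C1 = 154.
Therefore the extremal is
    y(x) = −7 x^2 + 154 x + 3.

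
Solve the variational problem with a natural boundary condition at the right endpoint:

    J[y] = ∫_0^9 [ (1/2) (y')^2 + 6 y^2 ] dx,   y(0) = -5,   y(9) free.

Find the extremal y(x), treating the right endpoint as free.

The Lagrangian L = (1/2) (y')^2 + 6 y^2 gives
    ∂L/∂y = 12 y,   ∂L/∂y' = y'.
Euler-Lagrange: y'' − 12 y = 0.
With k = sqrt(12), the general solution is
    y(x) = A cosh(sqrt(12) x) + B sinh(sqrt(12) x).
Fixed left endpoint y(0) = -5 ⇒ A = -5.
The right endpoint x = 9 is free, so the natural (transversality) condition is ∂L/∂y' |_{x=9} = 0, i.e. y'(9) = 0.
Compute y'(x) = A k sinh(k x) + B k cosh(k x), so
    y'(9) = A k sinh(k·9) + B k cosh(k·9) = 0
    ⇒ B = −A tanh(k·9) = 5 tanh(sqrt(12)·9).
Therefore the extremal is
    y(x) = −5 cosh(sqrt(12) x) + 5 tanh(sqrt(12)·9) sinh(sqrt(12) x).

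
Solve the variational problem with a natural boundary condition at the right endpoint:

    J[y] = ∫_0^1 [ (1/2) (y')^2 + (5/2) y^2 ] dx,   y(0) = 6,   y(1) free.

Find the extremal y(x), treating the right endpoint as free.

The Lagrangian L = (1/2) (y')^2 + (5/2) y^2 gives
    ∂L/∂y = 5 y,   ∂L/∂y' = y'.
Euler-Lagrange: y'' − 5 y = 0.
With k = sqrt(5), the general solution is
    y(x) = A cosh(sqrt(5) x) + B sinh(sqrt(5) x).
Fixed left endpoint y(0) = 6 ⇒ A = 6.
The right endpoint x = 1 is free, so the natural (transversality) condition is ∂L/∂y' |_{x=1} = 0, i.e. y'(1) = 0.
Compute y'(x) = A k sinh(k x) + B k cosh(k x), so
    y'(1) = A k sinh(k·1) + B k cosh(k·1) = 0
    ⇒ B = −A tanh(k·1) = − 6 tanh(sqrt(5)·1).
Therefore the extremal is
    y(x) = 6 cosh(sqrt(5) x) − 6 tanh(sqrt(5)·1) sinh(sqrt(5) x).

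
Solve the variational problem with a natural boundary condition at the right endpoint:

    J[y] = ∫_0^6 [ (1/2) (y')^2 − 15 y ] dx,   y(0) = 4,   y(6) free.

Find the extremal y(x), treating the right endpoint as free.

The Lagrangian L = (1/2) (y')^2 − 15 y gives
    ∂L/∂y = −15,   ∂L/∂y' = y'.
Euler-Lagrange: d/dx(y') − (−15) = 0, i.e. y'' + 15 = 0, so
    y(x) = −(15/2) x^2 + C1 x + C2.
Fixed left endpoint y(0) = 4 ⇒ C2 = 4.
The right endpoint x = 6 is free, so the natural (transversality) condition is ∂L/∂y' |_{x=6} = 0, i.e. y'(6) = 0.
Compute y'(x) = −15 x + C1, so y'(6) = −90 + C1 = 0 ⇒ C1 = 90.
Therefore the extremal is
    y(x) = −(15/2) x^2 + 90 x + 4.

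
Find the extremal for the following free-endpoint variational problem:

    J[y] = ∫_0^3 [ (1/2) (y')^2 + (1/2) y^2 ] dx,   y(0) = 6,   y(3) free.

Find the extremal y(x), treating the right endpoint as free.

The Lagrangian L = (1/2) (y')^2 + (1/2) y^2 gives
    ∂L/∂y = 1 y,   ∂L/∂y' = y'.
Euler-Lagrange: y'' − y = 0.
With k = 1, the general solution is
    y(x) = A cosh(x) + B sinh(x).
Fixed left endpoint y(0) = 6 ⇒ A = 6.
The right endpoint x = 3 is free, so the natural (transversality) condition is ∂L/∂y' |_{x=3} = 0, i.e. y'(3) = 0.
Compute y'(x) = A k sinh(k x) + B k cosh(k x), so
    y'(3) = A k sinh(k·3) + B k cosh(k·3) = 0
    ⇒ B = −A tanh(k·3) = − 6 tanh(1·3).
Therefore the extremal is
    y(x) = 6 cosh(1 x) − 6 tanh(1·3) sinh(1 x).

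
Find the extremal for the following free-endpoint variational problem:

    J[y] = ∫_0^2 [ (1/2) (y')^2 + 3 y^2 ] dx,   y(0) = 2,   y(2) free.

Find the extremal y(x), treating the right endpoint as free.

The Lagrangian L = (1/2) (y')^2 + 3 y^2 gives
    ∂L/∂y = 6 y,   ∂L/∂y' = y'.
Euler-Lagrange: y'' − 6 y = 0.
With k = sqrt(6), the general solution is
    y(x) = A cosh(sqrt(6) x) + B sinh(sqrt(6) x).
Fixed left endpoint y(0) = 2 ⇒ A = 2.
The right endpoint x = 2 is free, so the natural (transversality) condition is ∂L/∂y' |_{x=2} = 0, i.e. y'(2) = 0.
Compute y'(x) = A k sinh(k x) + B k cosh(k x), so
    y'(2) = A k sinh(k·2) + B k cosh(k·2) = 0
    ⇒ B = −A tanh(k·2) = − 2 tanh(sqrt(6)·2).
Therefore the extremal is
    y(x) = 2 cosh(sqrt(6) x) − 2 tanh(sqrt(6)·2) sinh(sqrt(6) x).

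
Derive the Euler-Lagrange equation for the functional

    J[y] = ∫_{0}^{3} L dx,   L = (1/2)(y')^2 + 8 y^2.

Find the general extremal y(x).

The Lagrangian is L = (1/2)(y')^2 + 8 y^2.
∂L/∂y = 16y.
∂L/∂y' = y'.
The Euler-Lagrange equation d/dx(∂L/∂y') − ∂L/∂y = 0 becomes:
    y'' - 16 y = 0
General solution: y(x) = A e^(4x) + B e^(-4x), where A and B are arbitrary constants fixed by the endpoint conditions.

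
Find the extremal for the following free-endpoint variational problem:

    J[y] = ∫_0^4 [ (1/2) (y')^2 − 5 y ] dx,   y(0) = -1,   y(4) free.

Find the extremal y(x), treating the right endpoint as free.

The Lagrangian L = (1/2) (y')^2 − 5 y gives
    ∂L/∂y = −5,   ∂L/∂y' = y'.
Euler-Lagrange: d/dx(y') − (−5) = 0, i.e. y'' + 5 = 0, so
    y(x) = −(5/2) x^2 + C1 x + C2.
Fixed left endpoint y(0) = -1 ⇒ C2 = -1.
The right endpoint x = 4 is free, so the natural (transversality) condition is ∂L/∂y' |_{x=4} = 0, i.e. y'(4) = 0.
Compute y'(x) = −5 x + C1, so y'(4) = −20 + C1 = 0 ⇒ C1 = 20.
Therefore the extremal is
    y(x) = −(5/2) x^2 + 20 x − 1.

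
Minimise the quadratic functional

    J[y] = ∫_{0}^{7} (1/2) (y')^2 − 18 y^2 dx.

The Lagrangian is L = (1/2) (y')^2 − 18 y^2.
Compute ∂L/∂y = -36y, ∂L/∂y' = y'.
The Euler-Lagrange equation d/dx(∂L/∂y') − ∂L/∂y = 0 reduces to
    y'' + 36 y = 0.
Its general solution is
    y(x) = A sin(6x) + B cos(6x),
with A, B fixed by the endpoint conditions.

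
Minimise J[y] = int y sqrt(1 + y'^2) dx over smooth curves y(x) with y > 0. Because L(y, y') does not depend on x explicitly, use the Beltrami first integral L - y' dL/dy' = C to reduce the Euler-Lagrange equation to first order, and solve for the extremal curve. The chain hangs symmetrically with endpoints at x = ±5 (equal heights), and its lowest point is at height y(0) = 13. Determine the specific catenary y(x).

The Lagrangian L(y, y') = y sqrt(1 + y'^2) has no explicit x dependence, so the Beltrami identity applies:
    L − y' ∂L/∂y' = C.
Compute ∂L/∂y' = y · y' / sqrt(1 + y'^2). Then
    L − y' ∂L/∂y'
    = y sqrt(1 + y'^2) − y · y'^2 / sqrt(1 + y'^2)
    = y (1 + y'^2 − y'^2) / sqrt(1 + y'^2)
    = y / sqrt(1 + y'^2) = C.
Squaring gives y^2 = C^2 (1 + y'^2), i.e.
    y'^2 = y^2 / C^2 − 1.
Separating variables,
    dy / sqrt(y^2 − C^2) = dx / C,
and integrating gives arccosh(y / C) = (x − a)/C, so
    y(x) = C cosh((x − a)/C),
the catenary. The constants C and a are fixed by the two endpoint conditions (and, for the hanging-chain problem, the length constraint selects C).
Now fit the given data. The endpoints x = ±5 are symmetric at equal height, so the catenary is even about its minimum: a = 0 and y(x) = C cosh(x/C). The lowest point is y(0) = C cosh(0) = C, and we are told y(0) = 13, so C = 13. Therefore
    y(x) = 13 cosh(x/13),
and at the endpoints
    y(±5) = 13 cosh(5/13).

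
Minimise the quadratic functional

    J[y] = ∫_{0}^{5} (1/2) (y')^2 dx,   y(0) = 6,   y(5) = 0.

The Lagrangian is L = (1/2) (y')^2.
Compute ∂L/∂y = 0, ∂L/∂y' = y'.
The Euler-Lagrange equation d/dx(∂L/∂y') − ∂L/∂y = 0 reduces to
    y'' = 0.
Its general solution is
    y(x) = A x + B,
with A, B fixed by the endpoint conditions.
Applying the endpoint conditions y(0) = 6 and y(5) = 0: solve A·0 + B = 6 and A·5 + B = 0. Subtracting gives A(5 − 0) = 0 − 6, so A = -6/5, and B = 6 − A·0 = 6. Therefore
    y(x) = (-6/5) x + 6.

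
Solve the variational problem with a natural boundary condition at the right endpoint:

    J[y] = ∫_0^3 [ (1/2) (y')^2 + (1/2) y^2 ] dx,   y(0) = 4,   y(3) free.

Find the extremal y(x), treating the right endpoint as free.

The Lagrangian L = (1/2) (y')^2 + (1/2) y^2 gives
    ∂L/∂y = 1 y,   ∂L/∂y' = y'.
Euler-Lagrange: y'' − y = 0.
With k = 1, the general solution is
    y(x) = A cosh(x) + B sinh(x).
Fixed left endpoint y(0) = 4 ⇒ A = 4.
The right endpoint x = 3 is free, so the natural (transversality) condition is ∂L/∂y' |_{x=3} = 0, i.e. y'(3) = 0.
Compute y'(x) = A k sinh(k x) + B k cosh(k x), so
    y'(3) = A k sinh(k·3) + B k cosh(k·3) = 0
    ⇒ B = −A tanh(k·3) = − 4 tanh(1·3).
Therefore the extremal is
    y(x) = 4 cosh(1 x) − 4 tanh(1·3) sinh(1 x).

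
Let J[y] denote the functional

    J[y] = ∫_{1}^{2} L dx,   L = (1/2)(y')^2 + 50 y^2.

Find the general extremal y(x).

The Lagrangian is L = (1/2)(y')^2 + 50 y^2.
∂L/∂y = 100y.
∂L/∂y' = y'.
The Euler-Lagrange equation d/dx(∂L/∂y') − ∂L/∂y = 0 becomes:
    y'' - 100 y = 0
General solution: y(x) = A e^(10x) + B e^(-10x), where A and B are arbitrary constants fixed by the endpoint conditions.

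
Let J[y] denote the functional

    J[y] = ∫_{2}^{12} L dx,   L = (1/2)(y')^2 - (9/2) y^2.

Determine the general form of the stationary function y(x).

The Lagrangian is L = (1/2)(y')^2 - (9/2) y^2.
∂L/∂y = -9y.
∂L/∂y' = y'.
The Euler-Lagrange equation d/dx(∂L/∂y') − ∂L/∂y = 0 becomes:
    y'' + 9 y = 0
General solution: y(x) = A sin(3x) + B cos(3x), where A and B are arbitrary constants fixed by the endpoint conditions.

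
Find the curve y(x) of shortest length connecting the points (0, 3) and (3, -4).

Arc-length functional: J[y] = ∫ sqrt(1 + (y')^2) dx.
Lagrangian L = sqrt(1 + (y')^2) has no explicit y dependence, so ∂L/∂y = 0 and the Euler-Lagrange equation gives
    d/dx( y' / sqrt(1 + (y')^2) ) = 0  ⇒  y' / sqrt(1 + (y')^2) = const.
Hence y' is constant, so y(x) is affine.
Fitting the endpoints (0, 3) and (3, -4):
    slope m = ((-4) − 3) / (3 − 0) = -7/3,
    intercept c = 3 − m·0 = 3.
Extremal: y(x) = (-7/3) x + 3.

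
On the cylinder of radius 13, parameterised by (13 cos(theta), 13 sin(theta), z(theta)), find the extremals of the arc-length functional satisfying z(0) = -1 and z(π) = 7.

Parameterise the cylinder of radius R = 13 as
    r(θ) = (13 cos θ, 13 sin θ, z(θ)).
The arc-length element is
    ds = sqrt(169 + (dz/dθ)^2) dθ,
so the Lagrangian is L = sqrt(169 + z'^2).
L depends on z' only, not on z or θ, so ∂L/∂z = 0 and
    ∂L/∂z' = z' / sqrt(169 + z'^2).
The Euler-Lagrange equation gives
    d/dθ( z' / sqrt(169 + z'^2) ) = 0,
so z' is constant. Integrating once:
    z(θ) = a θ + b,
a helix on the cylinder (a straight line when the cylinder is unrolled). The constants a, b are determined by the endpoint conditions.
With endpoint conditions z(0) = -1 and z(π) = 7: from z(0) = b we get b = -1, and a·π + -1 = 7 gives a = 8/π, so
    z(θ) = (8/π) θ − 1.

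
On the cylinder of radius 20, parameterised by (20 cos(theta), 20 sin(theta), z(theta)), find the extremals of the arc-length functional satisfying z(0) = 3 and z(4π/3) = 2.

Parameterise the cylinder of radius R = 20 as
    r(θ) = (20 cos θ, 20 sin θ, z(θ)).
The arc-length element is
    ds = sqrt(400 + (dz/dθ)^2) dθ,
so the Lagrangian is L = sqrt(400 + z'^2).
L depends on z' only, not on z or θ, so ∂L/∂z = 0 and
    ∂L/∂z' = z' / sqrt(400 + z'^2).
The Euler-Lagrange equation gives
    d/dθ( z' / sqrt(400 + z'^2) ) = 0,
so z' is constant. Integrating once:
    z(θ) = a θ + b,
a helix on the cylinder (a straight line when the cylinder is unrolled). The constants a, b are determined by the endpoint conditions.
With endpoint conditions z(0) = 3 and z(4π/3) = 2: from z(0) = b we get b = 3, and a·4π/3 + 3 = 2 gives a = -3/(4π), so
    z(θ) = (-3/(4π)) θ + 3.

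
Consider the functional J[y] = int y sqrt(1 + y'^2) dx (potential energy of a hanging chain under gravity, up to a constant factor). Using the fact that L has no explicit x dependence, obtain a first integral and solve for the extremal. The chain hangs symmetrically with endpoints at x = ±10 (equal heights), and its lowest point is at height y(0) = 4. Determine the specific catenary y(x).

The Lagrangian L(y, y') = y sqrt(1 + y'^2) has no explicit x dependence, so the Beltrami identity applies:
    L − y' ∂L/∂y' = C.
Compute ∂L/∂y' = y · y' / sqrt(1 + y'^2). Then
    L − y' ∂L/∂y'
    = y sqrt(1 + y'^2) − y · y'^2 / sqrt(1 + y'^2)
    = y (1 + y'^2 − y'^2) / sqrt(1 + y'^2)
    = y / sqrt(1 + y'^2) = C.
Squaring gives y^2 = C^2 (1 + y'^2), i.e.
    y'^2 = y^2 / C^2 − 1.
Separating variables,
    dy / sqrt(y^2 − C^2) = dx / C,
and integrating gives arccosh(y / C) = (x − a)/C, so
    y(x) = C cosh((x − a)/C),
the catenary. The constants C and a are fixed by the two endpoint conditions (and, for the hanging-chain problem, the length constraint selects C).
Now fit the given data. The endpoints x = ±10 are symmetric at equal height, so the catenary is even about its minimum: a = 0 and y(x) = C cosh(x/C). The lowest point is y(0) = C cosh(0) = C, and we are told y(0) = 4, so C = 4. Therefore
    y(x) = 4 cosh(x/4),
and at the endpoints
    y(±10) = 4 cosh(10/4).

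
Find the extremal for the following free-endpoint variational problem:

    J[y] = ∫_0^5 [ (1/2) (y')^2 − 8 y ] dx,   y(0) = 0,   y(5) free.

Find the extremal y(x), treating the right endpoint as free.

The Lagrangian L = (1/2) (y')^2 − 8 y gives
    ∂L/∂y = −8,   ∂L/∂y' = y'.
Euler-Lagrange: d/dx(y') − (−8) = 0, i.e. y'' + 8 = 0, so
    y(x) = −(8/2) x^2 + C1 x + C2.
Fixed left endpoint y(0) = 0 ⇒ C2 = 0.
The right endpoint x = 5 is free, so the natural (transversality) condition is ∂L/∂y' |_{x=5} = 0, i.e. y'(5) = 0.
Compute y'(x) = −8 x + C1, so y'(5) = −40 + C1 = 0 ⇒ C1 = 40.
Therefore the extremal is
    y(x) = −4 x^2 + 40 x.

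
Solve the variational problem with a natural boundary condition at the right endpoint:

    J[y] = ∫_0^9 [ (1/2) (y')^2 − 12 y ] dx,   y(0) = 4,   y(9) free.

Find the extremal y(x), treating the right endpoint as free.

The Lagrangian L = (1/2) (y')^2 − 12 y gives
    ∂L/∂y = −12,   ∂L/∂y' = y'.
Euler-Lagrange: d/dx(y') − (−12) = 0, i.e. y'' + 12 = 0, so
    y(x) = −(12/2) x^2 + C1 x + C2.
Fixed left endpoint y(0) = 4 ⇒ C2 = 4.
The right endpoint x = 9 is free, so the natural (transversality) condition is ∂L/∂y' |_{x=9} = 0, i.e. y'(9) = 0.
Compute y'(x) = −12 x + C1, so y'(9) = −108 + C1 = 0 ⇒ C1 = 108.
Therefore the extremal is
    y(x) = −6 x^2 + 108 x + 4.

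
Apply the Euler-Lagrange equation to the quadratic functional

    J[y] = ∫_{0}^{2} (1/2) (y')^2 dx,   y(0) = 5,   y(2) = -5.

The Lagrangian is L = (1/2) (y')^2.
Compute ∂L/∂y = 0, ∂L/∂y' = y'.
The Euler-Lagrange equation d/dx(∂L/∂y') − ∂L/∂y = 0 reduces to
    y'' = 0.
Its general solution is
    y(x) = A x + B,
with A, B fixed by the endpoint conditions.
Applying the endpoint conditions y(0) = 5 and y(2) = -5: solve A·0 + B = 5 and A·2 + B = -5. Subtracting gives A(2 − 0) = -5 − 5, so A = -5, and B = 5 − A·0 = 5. Therefore
    y(x) = -5 x + 5.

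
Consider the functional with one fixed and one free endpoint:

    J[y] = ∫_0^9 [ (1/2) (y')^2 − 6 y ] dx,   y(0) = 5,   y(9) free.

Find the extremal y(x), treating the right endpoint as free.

The Lagrangian L = (1/2) (y')^2 − 6 y gives
    ∂L/∂y = −6,   ∂L/∂y' = y'.
Euler-Lagrange: d/dx(y') − (−6) = 0, i.e. y'' + 6 = 0, so
    y(x) = −(6/2) x^2 + C1 x + C2.
Fixed left endpoint y(0) = 5 ⇒ C2 = 5.
The right endpoint x = 9 is free, so the natural (transversality) condition is ∂L/∂y' |_{x=9} = 0, i.e. y'(9) = 0.
Compute y'(x) = −6 x + C1, so y'(9) = −54 + C1 = 0 ⇒ C1 = 54.
Therefore the extremal is
    y(x) = −3 x^2 + 54 x + 5.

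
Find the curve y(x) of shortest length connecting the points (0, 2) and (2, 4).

Arc-length functional: J[y] = ∫ sqrt(1 + (y')^2) dx.
Lagrangian L = sqrt(1 + (y')^2) has no explicit y dependence, so ∂L/∂y = 0 and the Euler-Lagrange equation gives
    d/dx( y' / sqrt(1 + (y')^2) ) = 0  ⇒  y' / sqrt(1 + (y')^2) = const.
Hence y' is constant, so y(x) is affine.
Fitting the endpoints (0, 2) and (2, 4):
    slope m = (4 − 2) / (2 − 0) = 1,
    intercept c = 2 − m·0 = 2.
Extremal: y(x) = x + 2.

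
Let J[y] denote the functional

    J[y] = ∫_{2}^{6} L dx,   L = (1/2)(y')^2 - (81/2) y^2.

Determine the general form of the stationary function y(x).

The Lagrangian is L = (1/2)(y')^2 - (81/2) y^2.
∂L/∂y = -81y.
∂L/∂y' = y'.
The Euler-Lagrange equation d/dx(∂L/∂y') − ∂L/∂y = 0 becomes:
    y'' + 81 y = 0
General solution: y(x) = A sin(9x) + B cos(9x), where A and B are arbitrary constants fixed by the endpoint conditions.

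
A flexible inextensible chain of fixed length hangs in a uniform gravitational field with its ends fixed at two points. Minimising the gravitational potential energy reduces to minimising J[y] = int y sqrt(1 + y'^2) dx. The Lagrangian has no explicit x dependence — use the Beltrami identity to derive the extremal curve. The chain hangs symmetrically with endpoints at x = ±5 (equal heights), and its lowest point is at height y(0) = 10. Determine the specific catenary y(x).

The Lagrangian L(y, y') = y sqrt(1 + y'^2) has no explicit x dependence, so the Beltrami identity applies:
    L − y' ∂L/∂y' = C.
Compute ∂L/∂y' = y · y' / sqrt(1 + y'^2). Then
    L − y' ∂L/∂y'
    = y sqrt(1 + y'^2) − y · y'^2 / sqrt(1 + y'^2)
    = y (1 + y'^2 − y'^2) / sqrt(1 + y'^2)
    = y / sqrt(1 + y'^2) = C.
Squaring gives y^2 = C^2 (1 + y'^2), i.e.
    y'^2 = y^2 / C^2 − 1.
Separating variables,
    dy / sqrt(y^2 − C^2) = dx / C,
and integrating gives arccosh(y / C) = (x − a)/C, so
    y(x) = C cosh((x − a)/C),
the catenary. The constants C and a are fixed by the two endpoint conditions (and, for the hanging-chain problem, the length constraint selects C).
Now fit the given data. The endpoints x = ±5 are symmetric at equal height, so the catenary is even about its minimum: a = 0 and y(x) = C cosh(x/C). The lowest point is y(0) = C cosh(0) = C, and we are told y(0) = 10, so C = 10. Therefore
    y(x) = 10 cosh(x/10),
and at the endpoints
    y(±5) = 10 cosh(5/10).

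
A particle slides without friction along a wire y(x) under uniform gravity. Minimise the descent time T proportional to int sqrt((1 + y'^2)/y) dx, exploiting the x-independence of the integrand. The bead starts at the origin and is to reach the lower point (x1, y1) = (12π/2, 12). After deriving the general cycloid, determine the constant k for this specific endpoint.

The Lagrangian L = sqrt((1 + y'^2) / y) has no explicit x dependence, so the Beltrami identity applies:
    L − y' ∂L/∂y' = C.
Compute ∂L/∂y' = y' / sqrt(y (1 + y'^2)).
Substitute:
    sqrt((1 + y'^2)/y) − y'·y' / sqrt(y (1 + y'^2))
    = (1 + y'^2) / sqrt(y (1 + y'^2)) − y'^2 / sqrt(y (1 + y'^2))
    = 1 / sqrt(y (1 + y'^2)) = C.
Squaring and rearranging gives the first integral
    y (1 + y'^2) = 1/C^2 =: k   (constant).
Solving this first-order ODE by the substitution
    y = (k/2)(1 − cos θ)
yields the cycloid parameterisation
    x(θ) = (k/2)(θ − sin θ),   y(θ) = (k/2)(1 − cos θ).
The constant k is fixed by the endpoint condition.
Now fit the given lower endpoint (x1, y1) = (12π/2, 12). At the bottom of the first arch (θ = π), the parametric equations give
    y(π) = (k/2)(1 − cos π) = k,
    x(π) = (k/2)(π − sin π) = kπ/2.
Matching y(π) = 12 gives k = 12, consistent with x(π) = 12π/2. Therefore the specific cycloid is
    x(θ) = (12/2)(θ − sin θ),   y(θ) = (12/2)(1 − cos θ).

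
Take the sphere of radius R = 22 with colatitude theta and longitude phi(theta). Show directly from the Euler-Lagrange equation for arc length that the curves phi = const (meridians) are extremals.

On the sphere of radius R = 22 with spherical coordinates (θ, φ), the induced metric is
    ds^2 = 484(dθ^2 + sin^2(θ) dφ^2).
Using θ as the parameter, the arc-length functional becomes
    J[φ] = ∫ 22 sqrt(1 + sin^2(θ) (dφ/dθ)^2) dθ.
So L = 22 sqrt(1 + sin^2(θ) φ'^2). Compute
    ∂L/∂φ = 0  (L has no explicit φ dependence),
    ∂L/∂φ' = 22 sin^2(θ) φ' / sqrt(1 + sin^2(θ) φ'^2).
For the candidate φ(θ) = c (constant), φ' = 0, so ∂L/∂φ' evaluated along the candidate vanishes, and ∂L/∂φ is identically zero. Hence
    d/dθ(∂L/∂φ') − ∂L/∂φ = 0
is satisfied. Therefore meridians φ = const are extremals of arc length — they are geodesics on the sphere.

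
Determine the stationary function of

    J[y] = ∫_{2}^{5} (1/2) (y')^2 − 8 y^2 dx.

The Lagrangian is L = (1/2) (y')^2 − 8 y^2.
Compute ∂L/∂y = -16y, ∂L/∂y' = y'.
The Euler-Lagrange equation d/dx(∂L/∂y') − ∂L/∂y = 0 reduces to
    y'' + 16 y = 0.
Its general solution is
    y(x) = A sin(4x) + B cos(4x),
with A, B fixed by the endpoint conditions.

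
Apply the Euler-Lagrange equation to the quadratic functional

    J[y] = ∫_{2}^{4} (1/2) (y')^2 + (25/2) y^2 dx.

The Lagrangian is L = (1/2) (y')^2 + (25/2) y^2.
Compute ∂L/∂y = 25y, ∂L/∂y' = y'.
The Euler-Lagrange equation d/dx(∂L/∂y') − ∂L/∂y = 0 reduces to
    y'' − 25 y = 0.
Its general solution is
    y(x) = A e^(5x) + B e^(−5x),
with A, B fixed by the endpoint conditions.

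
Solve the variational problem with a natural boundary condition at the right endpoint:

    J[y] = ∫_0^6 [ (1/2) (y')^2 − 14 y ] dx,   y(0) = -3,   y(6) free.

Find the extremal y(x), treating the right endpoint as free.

The Lagrangian L = (1/2) (y')^2 − 14 y gives
    ∂L/∂y = −14,   ∂L/∂y' = y'.
Euler-Lagrange: d/dx(y') − (−14) = 0, i.e. y'' + 14 = 0, so
    y(x) = −(14/2) x^2 + C1 x + C2.
Fixed left endpoint y(0) = -3 ⇒ C2 = -3.
The right endpoint x = 6 is free, so the natural (transversality) condition is ∂L/∂y' |_{x=6} = 0, i.e. y'(6) = 0.
Compute y'(x) = −14 x + C1, so y'(6) = −84 + C1 = 0 ⇒ C1 = 84.
Therefore the extremal is
    y(x) = −7 x^2 + 84 x − 3.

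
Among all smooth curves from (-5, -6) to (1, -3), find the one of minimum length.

Arc-length functional: J[y] = ∫ sqrt(1 + (y')^2) dx.
Lagrangian L = sqrt(1 + (y')^2) has no explicit y dependence, so ∂L/∂y = 0 and the Euler-Lagrange equation gives
    d/dx( y' / sqrt(1 + (y')^2) ) = 0  ⇒  y' / sqrt(1 + (y')^2) = const.
Hence y' is constant, so y(x) is affine.
Fitting the endpoints (-5, -6) and (1, -3):
    slope m = ((-3) − (-6)) / (1 − (-5)) = 1/2,
    intercept c = (-6) − m·(-5) = -7/2.
Extremal: y(x) = (1/2) x - 7/2.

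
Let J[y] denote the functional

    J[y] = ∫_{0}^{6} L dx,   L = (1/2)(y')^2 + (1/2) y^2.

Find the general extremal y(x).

The Lagrangian is L = (1/2)(y')^2 + (1/2) y^2.
∂L/∂y = y.
∂L/∂y' = y'.
The Euler-Lagrange equation d/dx(∂L/∂y') − ∂L/∂y = 0 becomes:
    y'' - y = 0
General solution: y(x) = A e^x + B e^(-x), where A and B are arbitrary constants fixed by the endpoint conditions.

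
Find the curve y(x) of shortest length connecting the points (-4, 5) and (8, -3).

Arc-length functional: J[y] = ∫ sqrt(1 + (y')^2) dx.
Lagrangian L = sqrt(1 + (y')^2) has no explicit y dependence, so ∂L/∂y = 0 and the Euler-Lagrange equation gives
    d/dx( y' / sqrt(1 + (y')^2) ) = 0  ⇒  y' / sqrt(1 + (y')^2) = const.
Hence y' is constant, so y(x) is affine.
Fitting the endpoints (-4, 5) and (8, -3):
    slope m = ((-3) − 5) / (8 − (-4)) = -2/3,
    intercept c = 5 − m·(-4) = 7/3.
Extremal: y(x) = (-2/3) x + 7/3.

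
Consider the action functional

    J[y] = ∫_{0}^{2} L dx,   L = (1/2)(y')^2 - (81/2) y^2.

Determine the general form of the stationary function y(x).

The Lagrangian is L = (1/2)(y')^2 - (81/2) y^2.
∂L/∂y = -81y.
∂L/∂y' = y'.
The Euler-Lagrange equation d/dx(∂L/∂y') − ∂L/∂y = 0 becomes:
    y'' + 81 y = 0
General solution: y(x) = A sin(9x) + B cos(9x), where A and B are arbitrary constants fixed by the endpoint conditions.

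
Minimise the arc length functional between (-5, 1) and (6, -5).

Arc-length functional: J[y] = ∫ sqrt(1 + (y')^2) dx.
Lagrangian L = sqrt(1 + (y')^2) has no explicit y dependence, so ∂L/∂y = 0 and the Euler-Lagrange equation gives
    d/dx( y' / sqrt(1 + (y')^2) ) = 0  ⇒  y' / sqrt(1 + (y')^2) = const.
Hence y' is constant, so y(x) is affine.
Fitting the endpoints (-5, 1) and (6, -5):
    slope m = ((-5) − 1) / (6 − (-5)) = -6/11,
    intercept c = 1 − m·(-5) = -19/11.
Extremal: y(x) = (-6/11) x - 19/11.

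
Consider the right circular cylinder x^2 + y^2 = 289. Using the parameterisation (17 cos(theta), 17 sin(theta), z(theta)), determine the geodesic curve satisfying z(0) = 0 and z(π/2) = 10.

Parameterise the cylinder of radius R = 17 as
    r(θ) = (17 cos θ, 17 sin θ, z(θ)).
The arc-length element is
    ds = sqrt(289 + (dz/dθ)^2) dθ,
so the Lagrangian is L = sqrt(289 + z'^2).
L depends on z' only, not on z or θ, so ∂L/∂z = 0 and
    ∂L/∂z' = z' / sqrt(289 + z'^2).
The Euler-Lagrange equation gives
    d/dθ( z' / sqrt(289 + z'^2) ) = 0,
so z' is constant. Integrating once:
    z(θ) = a θ + b,
a helix on the cylinder (a straight line when the cylinder is unrolled). The constants a, b are determined by the endpoint conditions.
With endpoint conditions z(0) = 0 and z(π/2) = 10: from z(0) = b we get b = 0, and a·π/2 + 0 = 10 gives a = 20/π, so
    z(θ) = (20/π) θ.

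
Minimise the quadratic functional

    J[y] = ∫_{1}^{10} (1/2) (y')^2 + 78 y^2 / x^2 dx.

The Lagrangian is L = (1/2) (y')^2 + 78 y^2 / x^2.
Compute ∂L/∂y = 156y/x^2, ∂L/∂y' = y'.
The Euler-Lagrange equation d/dx(∂L/∂y') − ∂L/∂y = 0 reduces to
    y'' − 156/x^2 · y = 0  (x > 0).
Its general solution is
    y(x) = A x^13 + B x^(-12),
with A, B fixed by the endpoint conditions.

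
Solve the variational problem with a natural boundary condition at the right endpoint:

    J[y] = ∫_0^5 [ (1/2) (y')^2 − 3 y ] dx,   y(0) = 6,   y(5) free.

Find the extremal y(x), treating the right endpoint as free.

The Lagrangian L = (1/2) (y')^2 − 3 y gives
    ∂L/∂y = −3,   ∂L/∂y' = y'.
Euler-Lagrange: d/dx(y') − (−3) = 0, i.e. y'' + 3 = 0, so
    y(x) = −(3/2) x^2 + C1 x + C2.
Fixed left endpoint y(0) = 6 ⇒ C2 = 6.
The right endpoint x = 5 is free, so the natural (transversality) condition is ∂L/∂y' |_{x=5} = 0, i.e. y'(5) = 0.
Compute y'(x) = −3 x + C1, so y'(5) = −15 + C1 = 0 ⇒ C1 = 15.
Therefore the extremal is
    y(x) = −(3/2) x^2 + 15 x + 6.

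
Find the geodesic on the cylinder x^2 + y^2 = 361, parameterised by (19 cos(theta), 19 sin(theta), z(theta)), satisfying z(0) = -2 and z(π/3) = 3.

Parameterise the cylinder of radius R = 19 as
    r(θ) = (19 cos θ, 19 sin θ, z(θ)).
The arc-length element is
    ds = sqrt(361 + (dz/dθ)^2) dθ,
so the Lagrangian is L = sqrt(361 + z'^2).
L depends on z' only, not on z or θ, so ∂L/∂z = 0 and
    ∂L/∂z' = z' / sqrt(361 + z'^2).
The Euler-Lagrange equation gives
    d/dθ( z' / sqrt(361 + z'^2) ) = 0,
so z' is constant. Integrating once:
    z(θ) = a θ + b,
a helix on the cylinder (a straight line when the cylinder is unrolled). The constants a, b are determined by the endpoint conditions.
With endpoint conditions z(0) = -2 and z(π/3) = 3: from z(0) = b we get b = -2, and a·π/3 + -2 = 3 gives a = 15/π, so
    z(θ) = (15/π) θ − 2.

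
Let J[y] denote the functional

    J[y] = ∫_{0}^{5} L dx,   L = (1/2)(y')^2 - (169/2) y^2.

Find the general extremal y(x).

The Lagrangian is L = (1/2)(y')^2 - (169/2) y^2.
∂L/∂y = -169y.
∂L/∂y' = y'.
The Euler-Lagrange equation d/dx(∂L/∂y') − ∂L/∂y = 0 becomes:
    y'' + 169 y = 0
General solution: y(x) = A sin(13x) + B cos(13x), where A and B are arbitrary constants fixed by the endpoint conditions.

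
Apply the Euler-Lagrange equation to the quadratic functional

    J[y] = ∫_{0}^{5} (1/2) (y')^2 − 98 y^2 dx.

The Lagrangian is L = (1/2) (y')^2 − 98 y^2.
Compute ∂L/∂y = -196y, ∂L/∂y' = y'.
The Euler-Lagrange equation d/dx(∂L/∂y') − ∂L/∂y = 0 reduces to
    y'' + 196 y = 0.
Its general solution is
    y(x) = A sin(14x) + B cos(14x),
with A, B fixed by the endpoint conditions.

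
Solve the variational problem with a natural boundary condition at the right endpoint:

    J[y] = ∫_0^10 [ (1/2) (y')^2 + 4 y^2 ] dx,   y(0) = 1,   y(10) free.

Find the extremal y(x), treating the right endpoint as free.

The Lagrangian L = (1/2) (y')^2 + 4 y^2 gives
    ∂L/∂y = 8 y,   ∂L/∂y' = y'.
Euler-Lagrange: y'' − 8 y = 0.
With k = sqrt(8), the general solution is
    y(x) = A cosh(sqrt(8) x) + B sinh(sqrt(8) x).
Fixed left endpoint y(0) = 1 ⇒ A = 1.
The right endpoint x = 10 is free, so the natural (transversality) condition is ∂L/∂y' |_{x=10} = 0, i.e. y'(10) = 0.
Compute y'(x) = A k sinh(k x) + B k cosh(k x), so
    y'(10) = A k sinh(k·10) + B k cosh(k·10) = 0
    ⇒ B = −A tanh(k·10) = − tanh(sqrt(8)·10).
Therefore the extremal is
    y(x) = cosh(sqrt(8) x) − tanh(sqrt(8)·10) sinh(sqrt(8) x).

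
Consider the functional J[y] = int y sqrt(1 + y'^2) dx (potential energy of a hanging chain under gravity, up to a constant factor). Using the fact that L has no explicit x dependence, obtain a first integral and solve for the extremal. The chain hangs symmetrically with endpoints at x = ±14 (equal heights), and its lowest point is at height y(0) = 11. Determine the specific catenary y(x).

The Lagrangian L(y, y') = y sqrt(1 + y'^2) has no explicit x dependence, so the Beltrami identity applies:
    L − y' ∂L/∂y' = C.
Compute ∂L/∂y' = y · y' / sqrt(1 + y'^2). Then
    L − y' ∂L/∂y'
    = y sqrt(1 + y'^2) − y · y'^2 / sqrt(1 + y'^2)
    = y (1 + y'^2 − y'^2) / sqrt(1 + y'^2)
    = y / sqrt(1 + y'^2) = C.
Squaring gives y^2 = C^2 (1 + y'^2), i.e.
    y'^2 = y^2 / C^2 − 1.
Separating variables,
    dy / sqrt(y^2 − C^2) = dx / C,
and integrating gives arccosh(y / C) = (x − a)/C, so
    y(x) = C cosh((x − a)/C),
the catenary. The constants C and a are fixed by the two endpoint conditions (and, for the hanging-chain problem, the length constraint selects C).
Now fit the given data. The endpoints x = ±14 are symmetric at equal height, so the catenary is even about its minimum: a = 0 and y(x) = C cosh(x/C). The lowest point is y(0) = C cosh(0) = C, and we are told y(0) = 11, so C = 11. Therefore
    y(x) = 11 cosh(x/11),
and at the endpoints
    y(±14) = 11 cosh(14/11).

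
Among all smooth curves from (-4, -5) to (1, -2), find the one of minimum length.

Arc-length functional: J[y] = ∫ sqrt(1 + (y')^2) dx.
Lagrangian L = sqrt(1 + (y')^2) has no explicit y dependence, so ∂L/∂y = 0 and the Euler-Lagrange equation gives
    d/dx( y' / sqrt(1 + (y')^2) ) = 0  ⇒  y' / sqrt(1 + (y')^2) = const.
Hence y' is constant, so y(x) is affine.
Fitting the endpoints (-4, -5) and (1, -2):
    slope m = ((-2) − (-5)) / (1 − (-4)) = 3/5,
    intercept c = (-5) − m·(-4) = -13/5.
Extremal: y(x) = (3/5) x - 13/5.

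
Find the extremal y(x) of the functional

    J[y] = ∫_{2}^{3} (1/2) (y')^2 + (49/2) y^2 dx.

The Lagrangian is L = (1/2) (y')^2 + (49/2) y^2.
Compute ∂L/∂y = 49y, ∂L/∂y' = y'.
The Euler-Lagrange equation d/dx(∂L/∂y') − ∂L/∂y = 0 reduces to
    y'' − 49 y = 0.
Its general solution is
    y(x) = A e^(7x) + B e^(−7x),
with A, B fixed by the endpoint conditions.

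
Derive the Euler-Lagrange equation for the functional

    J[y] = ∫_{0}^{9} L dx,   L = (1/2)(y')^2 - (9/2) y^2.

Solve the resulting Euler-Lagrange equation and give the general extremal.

The Lagrangian is L = (1/2)(y')^2 - (9/2) y^2.
∂L/∂y = -9y.
∂L/∂y' = y'.
The Euler-Lagrange equation d/dx(∂L/∂y') − ∂L/∂y = 0 becomes:
    y'' + 9 y = 0
General solution: y(x) = A sin(3x) + B cos(3x), where A and B are arbitrary constants fixed by the endpoint conditions.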